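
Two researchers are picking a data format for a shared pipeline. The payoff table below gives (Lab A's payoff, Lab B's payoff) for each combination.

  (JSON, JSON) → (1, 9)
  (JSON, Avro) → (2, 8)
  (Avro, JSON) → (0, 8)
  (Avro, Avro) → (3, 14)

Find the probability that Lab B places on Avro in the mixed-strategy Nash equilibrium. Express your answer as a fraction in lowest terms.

1/2

Lab B's mix q on JSON must make Lab A indifferent between JSON and Avro.
Lab A's payoff from JSON: 1q + 2(1−q). From Avro: 0q + 3(1−q).
Set equal: 1q = 1(1−q) → q = 1/2.
Probability on Avro is 1 − 1/2 = 1/2.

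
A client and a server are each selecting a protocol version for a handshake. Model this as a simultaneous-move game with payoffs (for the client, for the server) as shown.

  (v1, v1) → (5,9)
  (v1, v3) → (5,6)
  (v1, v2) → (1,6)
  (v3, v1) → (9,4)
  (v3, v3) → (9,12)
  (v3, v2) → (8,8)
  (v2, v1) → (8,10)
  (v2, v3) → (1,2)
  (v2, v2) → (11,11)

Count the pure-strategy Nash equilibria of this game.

2

Both v3: the client gets 9 (best alternative 5); the server gets 12 (best alternative 8). Neither deviates — NE.
Both v2: the client gets 11 (best alternative 8); the server gets 11 (best alternative 10). Neither deviates — NE.
Both v1 is not a NE: the client would switch to v3 (9 > 5).
No other cell survives both best-response checks, so there are 2 pure NE.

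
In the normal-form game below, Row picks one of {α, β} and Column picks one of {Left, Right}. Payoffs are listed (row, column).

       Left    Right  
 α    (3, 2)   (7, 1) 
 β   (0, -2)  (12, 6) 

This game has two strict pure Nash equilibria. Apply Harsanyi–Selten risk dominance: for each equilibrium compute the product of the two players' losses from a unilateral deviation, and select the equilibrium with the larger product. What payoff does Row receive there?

At (α, Left): Row loses 3 − 0 = 3 by deviating; Column loses 2 − 1 = 1. Product = 3·1 = 3.
At (β, Right): Row loses 12 − 7 = 5 by deviating; Column loses 6 − (-2) = 8. Product = 5·8 = 40.
40 > 3, so (β, Right) is risk-dominant. Row's payoff there is 12.

12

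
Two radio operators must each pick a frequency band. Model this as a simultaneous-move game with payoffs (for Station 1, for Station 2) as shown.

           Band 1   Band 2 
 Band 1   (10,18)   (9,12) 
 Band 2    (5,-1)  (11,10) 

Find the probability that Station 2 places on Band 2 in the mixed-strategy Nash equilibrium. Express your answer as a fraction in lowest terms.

Station 2's mix q on Band 1 must make Station 1 indifferent between Band 1 and Band 2.
Station 1's payoff from Band 1: 10q + 9(1−q). From Band 2: 5q + 11(1−q).
Set equal: 5q = 2(1−q) → q = 2/7.
Probability on Band 2 is 1 − 2/7 = 5/7.

5/7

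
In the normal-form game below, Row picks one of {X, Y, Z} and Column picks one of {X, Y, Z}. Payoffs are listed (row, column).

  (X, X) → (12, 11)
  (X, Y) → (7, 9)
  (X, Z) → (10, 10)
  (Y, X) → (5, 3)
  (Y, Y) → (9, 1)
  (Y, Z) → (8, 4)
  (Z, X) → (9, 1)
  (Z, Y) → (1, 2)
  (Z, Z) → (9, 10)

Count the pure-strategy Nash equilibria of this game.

1

Both X: Row gets 12 (best alternative 9); Column gets 11 (best alternative 10). Neither deviates — NE.
Both Y is not a NE: Column would switch to Z (4 > 1).
No other cell survives both best-response checks, so there is 1 pure NE.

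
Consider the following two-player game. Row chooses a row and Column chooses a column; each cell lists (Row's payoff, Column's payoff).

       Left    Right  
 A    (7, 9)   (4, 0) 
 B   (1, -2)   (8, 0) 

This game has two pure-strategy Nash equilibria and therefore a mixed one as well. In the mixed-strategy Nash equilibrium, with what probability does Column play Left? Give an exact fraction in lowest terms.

Column's mix q on Left must make Row indifferent between A and B.
Row's payoff from A: 7q + 4(1−q). From B: 1q + 8(1−q).
Set equal: 6q = 4(1−q) → q = 4/10 = 2/5.

2/5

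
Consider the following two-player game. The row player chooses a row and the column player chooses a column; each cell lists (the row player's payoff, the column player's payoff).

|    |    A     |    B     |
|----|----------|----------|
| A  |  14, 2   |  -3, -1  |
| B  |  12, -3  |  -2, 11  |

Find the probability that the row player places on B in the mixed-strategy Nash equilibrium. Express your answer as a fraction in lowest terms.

The row player's mix p on A must make the column player indifferent between A and B.
The column player's payoff from A: 2p + (-3)(1−p). From B: (-1)p + 11(1−p).
Set equal: 3p = 14(1−p) → p = 14/17.
Probability on B is 1 − 14/17 = 3/17.

3/17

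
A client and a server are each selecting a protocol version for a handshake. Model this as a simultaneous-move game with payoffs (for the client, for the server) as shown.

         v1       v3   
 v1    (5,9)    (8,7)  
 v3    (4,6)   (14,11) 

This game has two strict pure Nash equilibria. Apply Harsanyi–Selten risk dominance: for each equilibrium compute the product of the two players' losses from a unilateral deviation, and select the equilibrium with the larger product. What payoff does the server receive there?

11

At both v1: the client loses 5 − 4 = 1 by deviating; the server loses 9 − 7 = 2. Product = 1·2 = 2.
At both v3: the client loses 14 − 8 = 6 by deviating; the server loses 11 − 6 = 5. Product = 6·5 = 30.
30 > 2, so both v3 is risk-dominant. The server's payoff there is 11.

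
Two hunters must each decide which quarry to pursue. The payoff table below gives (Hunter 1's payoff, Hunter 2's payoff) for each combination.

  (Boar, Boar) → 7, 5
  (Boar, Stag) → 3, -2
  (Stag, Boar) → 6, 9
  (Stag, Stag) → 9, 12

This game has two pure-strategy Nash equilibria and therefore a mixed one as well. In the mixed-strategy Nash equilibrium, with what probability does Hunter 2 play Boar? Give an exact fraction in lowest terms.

Hunter 2's mix q on Boar must make Hunter 1 indifferent between Boar and Stag.
Hunter 1's payoff from Boar: 7q + 3(1−q). From Stag: 6q + 9(1−q).
Set equal: 1q = 6(1−q) → q = 6/7.

6/7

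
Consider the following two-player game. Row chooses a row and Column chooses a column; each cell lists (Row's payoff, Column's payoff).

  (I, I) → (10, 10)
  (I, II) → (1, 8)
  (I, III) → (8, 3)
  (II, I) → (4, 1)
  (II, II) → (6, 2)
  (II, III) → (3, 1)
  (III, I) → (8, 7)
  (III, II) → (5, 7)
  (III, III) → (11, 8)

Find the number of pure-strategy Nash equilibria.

3

Both I: Row gets 10 (best alternative 8); Column gets 10 (best alternative 8). Neither deviates — NE.
Both II: Row gets 6 (best alternative 5); Column gets 2 (best alternative 1). Neither deviates — NE.
Both III: Row gets 11 (best alternative 8); Column gets 8 (best alternative 7). Neither deviates — NE.
(II, III) is not a NE: Row would switch to III (11 > 3).
No other cell survives both best-response checks, so there are 3 pure NE.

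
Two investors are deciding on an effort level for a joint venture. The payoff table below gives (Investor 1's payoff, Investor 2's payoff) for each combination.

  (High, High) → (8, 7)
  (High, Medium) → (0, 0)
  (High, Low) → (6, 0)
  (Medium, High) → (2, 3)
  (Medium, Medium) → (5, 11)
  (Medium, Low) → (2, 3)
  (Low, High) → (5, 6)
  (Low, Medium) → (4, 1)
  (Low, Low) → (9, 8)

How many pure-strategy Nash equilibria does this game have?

3

Both High: Investor 1 gets 8 (best alternative 5); Investor 2 gets 7 (best alternative 0). Neither deviates — NE.
Both Medium: Investor 1 gets 5 (best alternative 4); Investor 2 gets 11 (best alternative 3). Neither deviates — NE.
Both Low: Investor 1 gets 9 (best alternative 6); Investor 2 gets 8 (best alternative 6). Neither deviates — NE.
(Medium, Low) is not a NE: Investor 1 would switch to Low (9 > 2).
No other cell survives both best-response checks, so there are 3 pure NE.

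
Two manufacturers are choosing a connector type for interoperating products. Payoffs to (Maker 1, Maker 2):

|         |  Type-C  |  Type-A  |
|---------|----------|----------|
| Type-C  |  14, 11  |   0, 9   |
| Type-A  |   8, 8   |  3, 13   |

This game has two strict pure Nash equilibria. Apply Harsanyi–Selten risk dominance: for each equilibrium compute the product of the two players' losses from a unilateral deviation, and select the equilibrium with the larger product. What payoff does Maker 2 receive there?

At both Type-C: Maker 1 loses 14 − 8 = 6 by deviating; Maker 2 loses 11 − 9 = 2. Product = 6·2 = 12.
At both Type-A: Maker 1 loses 3 − 0 = 3 by deviating; Maker 2 loses 13 − 8 = 5. Product = 3·5 = 15.
15 > 12, so both Type-A is risk-dominant. Maker 2's payoff there is 13.

13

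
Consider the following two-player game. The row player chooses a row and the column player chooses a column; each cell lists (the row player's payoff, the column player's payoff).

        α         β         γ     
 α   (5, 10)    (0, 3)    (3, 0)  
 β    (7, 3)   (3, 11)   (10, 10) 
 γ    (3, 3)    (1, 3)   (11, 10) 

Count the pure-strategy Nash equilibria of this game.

Both β: the row player gets 3 (best alternative 1); the column player gets 11 (best alternative 10). Neither deviates — NE.
Both γ: the row player gets 11 (best alternative 10); the column player gets 10 (best alternative 3). Neither deviates — NE.
Both α is not a NE: the row player would switch to β (7 > 5).
No other cell survives both best-response checks, so there are 2 pure NE.

2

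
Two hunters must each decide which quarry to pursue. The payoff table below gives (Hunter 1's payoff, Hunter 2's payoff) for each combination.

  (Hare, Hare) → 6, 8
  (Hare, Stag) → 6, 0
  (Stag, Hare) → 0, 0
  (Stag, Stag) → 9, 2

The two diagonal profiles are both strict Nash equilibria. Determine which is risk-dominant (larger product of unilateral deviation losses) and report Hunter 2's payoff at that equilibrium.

At both Hare: Hunter 1 loses 6 − 0 = 6 by deviating; Hunter 2 loses 8 − 0 = 8. Product = 6·8 = 48.
At both Stag: Hunter 1 loses 9 − 6 = 3 by deviating; Hunter 2 loses 2 − 0 = 2. Product = 3·2 = 6.
48 > 6, so both Hare is risk-dominant. Hunter 2's payoff there is 8.

8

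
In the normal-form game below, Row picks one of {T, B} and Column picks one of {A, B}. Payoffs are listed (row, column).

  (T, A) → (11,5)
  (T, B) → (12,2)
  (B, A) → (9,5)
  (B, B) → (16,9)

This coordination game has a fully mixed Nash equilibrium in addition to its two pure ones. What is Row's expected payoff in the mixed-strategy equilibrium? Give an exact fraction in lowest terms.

Column mixes with probability q on A, chosen so Row is indifferent: 11q + 12(1−q) = 9q + 16(1−q) gives q = 2/3.
Row's expected payoff (from either row, since indifferent) is 11·2/3 + 12·1/3 = 34/3.

34/3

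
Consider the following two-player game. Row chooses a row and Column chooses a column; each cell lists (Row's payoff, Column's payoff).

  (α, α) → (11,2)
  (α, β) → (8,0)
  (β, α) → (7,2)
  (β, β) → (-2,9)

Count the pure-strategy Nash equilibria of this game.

Both α: Row gets 11 (best alternative 7); Column gets 2 (best alternative 0). Neither deviates — NE.
Both β is not a NE: Row would switch to α (8 > -2).
No other cell survives both best-response checks, so there is 1 pure NE.

1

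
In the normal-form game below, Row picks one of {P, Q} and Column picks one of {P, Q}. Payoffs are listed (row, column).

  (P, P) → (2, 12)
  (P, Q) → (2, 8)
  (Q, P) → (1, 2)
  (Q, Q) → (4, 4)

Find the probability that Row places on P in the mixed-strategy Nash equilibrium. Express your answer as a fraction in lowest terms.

Row's mix p on P must make Column indifferent between P and Q.
Column's payoff from P: 12p + 2(1−p). From Q: 8p + 4(1−p).
Set equal: 4p = 2(1−p) → p = 2/6 = 1/3.

1/3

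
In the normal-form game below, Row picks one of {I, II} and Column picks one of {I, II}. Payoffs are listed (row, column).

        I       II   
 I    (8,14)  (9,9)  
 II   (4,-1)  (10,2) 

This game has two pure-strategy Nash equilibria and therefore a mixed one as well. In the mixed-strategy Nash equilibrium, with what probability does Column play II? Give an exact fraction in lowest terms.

4/5

Column's mix q on I must make Row indifferent between I and II.
Row's payoff from I: 8q + 9(1−q). From II: 4q + 10(1−q).
Set equal: 4q = 1(1−q) → q = 1/5.
Probability on II is 1 − 1/5 = 4/5.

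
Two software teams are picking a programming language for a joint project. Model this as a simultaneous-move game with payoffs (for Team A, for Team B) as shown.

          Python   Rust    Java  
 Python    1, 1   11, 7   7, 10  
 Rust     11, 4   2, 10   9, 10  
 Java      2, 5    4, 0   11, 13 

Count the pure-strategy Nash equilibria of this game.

1

Both Java: Team A gets 11 (best alternative 9); Team B gets 13 (best alternative 5). Neither deviates — NE.
Both Python is not a NE: Team A would switch to Rust (11 > 1).
No other cell survives both best-response checks, so there is 1 pure NE.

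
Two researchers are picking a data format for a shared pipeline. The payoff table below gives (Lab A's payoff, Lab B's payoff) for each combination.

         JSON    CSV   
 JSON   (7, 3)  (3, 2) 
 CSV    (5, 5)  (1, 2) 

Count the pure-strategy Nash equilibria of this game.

Both JSON: Lab A gets 7 (best alternative 5); Lab B gets 3 (best alternative 2). Neither deviates — NE.
Both CSV is not a NE: Lab A would switch to JSON (3 > 1).
No other cell survives both best-response checks, so there is 1 pure NE.

1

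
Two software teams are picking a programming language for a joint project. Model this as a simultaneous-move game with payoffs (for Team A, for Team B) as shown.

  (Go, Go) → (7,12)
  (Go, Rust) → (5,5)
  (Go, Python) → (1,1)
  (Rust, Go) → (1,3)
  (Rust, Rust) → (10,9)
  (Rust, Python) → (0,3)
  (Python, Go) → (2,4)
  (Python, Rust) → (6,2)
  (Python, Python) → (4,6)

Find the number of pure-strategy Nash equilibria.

Both Go: Team A gets 7 (best alternative 2); Team B gets 12 (best alternative 5). Neither deviates — NE.
Both Rust: Team A gets 10 (best alternative 6); Team B gets 9 (best alternative 3). Neither deviates — NE.
Both Python: Team A gets 4 (best alternative 1); Team B gets 6 (best alternative 4). Neither deviates — NE.
(Go, Python) is not a NE: Team A would switch to Python (4 > 1).
No other cell survives both best-response checks, so there are 3 pure NE.

3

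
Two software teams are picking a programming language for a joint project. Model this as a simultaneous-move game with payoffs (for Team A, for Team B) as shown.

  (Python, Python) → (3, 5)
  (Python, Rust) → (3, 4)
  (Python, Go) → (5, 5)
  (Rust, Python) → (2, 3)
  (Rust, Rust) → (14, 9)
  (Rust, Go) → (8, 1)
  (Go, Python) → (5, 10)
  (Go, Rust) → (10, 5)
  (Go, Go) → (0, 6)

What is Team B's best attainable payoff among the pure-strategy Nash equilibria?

10

Both Rust is a pure NE (Team A: 14 ≥ 10; Team B: 9 ≥ 3). Team B gets 9.
(Go, Python) is a pure NE (Team A: 5 ≥ 3; Team B: 10 ≥ 6). Team B gets 10.
Every other cell has a profitable deviation for at least one player. Highest of {9, 10} is 10.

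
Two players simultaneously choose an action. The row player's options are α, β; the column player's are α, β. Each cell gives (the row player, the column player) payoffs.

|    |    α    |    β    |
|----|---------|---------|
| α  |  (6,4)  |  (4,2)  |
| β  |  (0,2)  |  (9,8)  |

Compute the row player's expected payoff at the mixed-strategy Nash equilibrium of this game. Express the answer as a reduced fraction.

The column player mixes with probability q on α, chosen so the row player is indifferent: 6q + 4(1−q) = 0q + 9(1−q) gives q = 5/11.
The row player's expected payoff (from either row, since indifferent) is 6·5/11 + 4·6/11 = 54/11.

54/11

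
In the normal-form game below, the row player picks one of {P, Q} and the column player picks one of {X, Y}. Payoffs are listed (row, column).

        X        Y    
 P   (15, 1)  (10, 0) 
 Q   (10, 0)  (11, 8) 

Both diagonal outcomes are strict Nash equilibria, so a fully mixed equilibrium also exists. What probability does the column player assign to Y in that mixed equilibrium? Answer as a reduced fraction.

The column player's mix q on X must make the row player indifferent between P and Q.
The row player's payoff from P: 15q + 10(1−q). From Q: 10q + 11(1−q).
Set equal: 5q = 1(1−q) → q = 1/6.
Probability on Y is 1 − 1/6 = 5/6.

5/6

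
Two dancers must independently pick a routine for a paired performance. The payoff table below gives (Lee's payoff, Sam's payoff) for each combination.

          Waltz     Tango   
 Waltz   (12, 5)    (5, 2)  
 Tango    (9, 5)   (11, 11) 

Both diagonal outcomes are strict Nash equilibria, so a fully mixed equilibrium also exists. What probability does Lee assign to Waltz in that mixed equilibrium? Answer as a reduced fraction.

Lee's mix p on Waltz must make Sam indifferent between Waltz and Tango.
Sam's payoff from Waltz: 5p + 5(1−p). From Tango: 2p + 11(1−p).
Set equal: 3p = 6(1−p) → p = 6/9 = 2/3.

2/3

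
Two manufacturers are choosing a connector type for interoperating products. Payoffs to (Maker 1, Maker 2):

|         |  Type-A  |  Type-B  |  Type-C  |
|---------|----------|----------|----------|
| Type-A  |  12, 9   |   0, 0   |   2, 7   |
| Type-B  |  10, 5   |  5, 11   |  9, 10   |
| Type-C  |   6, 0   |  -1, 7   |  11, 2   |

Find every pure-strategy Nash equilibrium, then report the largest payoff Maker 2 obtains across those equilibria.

Both Type-A is a pure NE (Maker 1: 12 ≥ 10; Maker 2: 9 ≥ 7). Maker 2 gets 9.
Both Type-B is a pure NE (Maker 1: 5 ≥ 0; Maker 2: 11 ≥ 10). Maker 2 gets 11.
Every other cell has a profitable deviation for at least one player. Highest of {9, 11} is 11.

11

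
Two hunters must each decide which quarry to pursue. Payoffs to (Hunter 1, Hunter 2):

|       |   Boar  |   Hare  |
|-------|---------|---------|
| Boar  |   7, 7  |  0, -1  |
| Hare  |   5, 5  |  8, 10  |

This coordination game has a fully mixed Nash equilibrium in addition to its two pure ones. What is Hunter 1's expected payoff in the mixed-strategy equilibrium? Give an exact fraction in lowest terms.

Hunter 2 mixes with probability q on Boar, chosen so Hunter 1 is indifferent: 7q + 0(1−q) = 5q + 8(1−q) gives q = 4/5.
Hunter 1's expected payoff (from either row, since indifferent) is 7·4/5 + 0·1/5 = 28/5.

28/5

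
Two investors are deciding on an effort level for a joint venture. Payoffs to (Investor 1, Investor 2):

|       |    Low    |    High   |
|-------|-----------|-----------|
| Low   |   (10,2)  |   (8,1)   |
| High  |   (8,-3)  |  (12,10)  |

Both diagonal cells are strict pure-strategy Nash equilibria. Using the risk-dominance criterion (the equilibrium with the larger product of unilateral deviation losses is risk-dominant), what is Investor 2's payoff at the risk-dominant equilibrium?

10

At both Low: Investor 1 loses 10 − 8 = 2 by deviating; Investor 2 loses 2 − 1 = 1. Product = 2·1 = 2.
At both High: Investor 1 loses 12 − 8 = 4 by deviating; Investor 2 loses 10 − (-3) = 13. Product = 4·13 = 52.
52 > 2, so both High is risk-dominant. Investor 2's payoff there is 10.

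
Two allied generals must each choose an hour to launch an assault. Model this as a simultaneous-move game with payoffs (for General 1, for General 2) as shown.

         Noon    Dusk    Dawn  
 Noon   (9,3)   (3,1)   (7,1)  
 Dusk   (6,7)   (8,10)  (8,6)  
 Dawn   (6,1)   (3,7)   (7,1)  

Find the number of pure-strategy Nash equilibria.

Both Noon: General 1 gets 9 (best alternative 6); General 2 gets 3 (best alternative 1). Neither deviates — NE.
Both Dusk: General 1 gets 8 (best alternative 3); General 2 gets 10 (best alternative 7). Neither deviates — NE.
Both Dawn is not a NE: General 1 would switch to Dusk (8 > 7).
No other cell survives both best-response checks, so there are 2 pure NE.

2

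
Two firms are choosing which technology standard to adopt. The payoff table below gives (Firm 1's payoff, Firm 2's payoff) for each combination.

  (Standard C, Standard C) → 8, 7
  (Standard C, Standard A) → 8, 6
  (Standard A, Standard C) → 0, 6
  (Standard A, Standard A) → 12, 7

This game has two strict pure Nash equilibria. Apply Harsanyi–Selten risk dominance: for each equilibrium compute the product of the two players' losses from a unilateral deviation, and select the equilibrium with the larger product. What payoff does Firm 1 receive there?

8

At both Standard C: Firm 1 loses 8 − 0 = 8 by deviating; Firm 2 loses 7 − 6 = 1. Product = 8·1 = 8.
At both Standard A: Firm 1 loses 12 − 8 = 4 by deviating; Firm 2 loses 7 − 6 = 1. Product = 4·1 = 4.
8 > 4, so both Standard C is risk-dominant. Firm 1's payoff there is 8.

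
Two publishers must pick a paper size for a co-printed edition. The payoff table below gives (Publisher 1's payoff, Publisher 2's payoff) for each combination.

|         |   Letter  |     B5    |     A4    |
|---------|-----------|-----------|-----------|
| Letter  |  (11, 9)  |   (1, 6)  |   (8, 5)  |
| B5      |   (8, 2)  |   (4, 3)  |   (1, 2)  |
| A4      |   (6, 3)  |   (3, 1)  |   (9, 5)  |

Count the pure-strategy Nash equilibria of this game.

3

Both Letter: Publisher 1 gets 11 (best alternative 8); Publisher 2 gets 9 (best alternative 6). Neither deviates — NE.
Both B5: Publisher 1 gets 4 (best alternative 3); Publisher 2 gets 3 (best alternative 2). Neither deviates — NE.
Both A4: Publisher 1 gets 9 (best alternative 8); Publisher 2 gets 5 (best alternative 3). Neither deviates — NE.
(B5, A4) is not a NE: Publisher 1 would switch to A4 (9 > 1).
No other cell survives both best-response checks, so there are 3 pure NE.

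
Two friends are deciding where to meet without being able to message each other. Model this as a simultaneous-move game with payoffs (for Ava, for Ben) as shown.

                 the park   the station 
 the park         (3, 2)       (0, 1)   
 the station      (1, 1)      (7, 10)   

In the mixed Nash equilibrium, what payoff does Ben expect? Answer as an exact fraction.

19/10

Ava mixes with probability p on the park, chosen so Ben is indifferent: 2p + 1(1−p) = 1p + 10(1−p) gives p = 9/10.
Ben's expected payoff is 2·9/10 + 1·1/10 = 19/10.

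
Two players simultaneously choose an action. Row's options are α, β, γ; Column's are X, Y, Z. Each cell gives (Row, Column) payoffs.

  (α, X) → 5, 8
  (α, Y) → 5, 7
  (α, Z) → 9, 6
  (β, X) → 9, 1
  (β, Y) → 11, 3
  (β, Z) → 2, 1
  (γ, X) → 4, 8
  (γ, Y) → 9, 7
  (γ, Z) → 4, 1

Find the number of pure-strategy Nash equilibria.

(β, Y): Row gets 11 (best alternative 9); Column gets 3 (best alternative 1). Neither deviates — NE.
(γ, Z) is not a NE: Row would switch to α (9 > 4).
No other cell survives both best-response checks, so there is 1 pure NE.

1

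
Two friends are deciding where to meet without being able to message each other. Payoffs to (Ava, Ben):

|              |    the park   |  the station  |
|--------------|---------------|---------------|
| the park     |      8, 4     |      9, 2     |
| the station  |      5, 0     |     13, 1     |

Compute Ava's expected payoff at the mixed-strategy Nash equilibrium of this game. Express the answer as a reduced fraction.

Ben mixes with probability q on the park, chosen so Ava is indifferent: 8q + 9(1−q) = 5q + 13(1−q) gives q = 4/7.
Ava's expected payoff (from either row, since indifferent) is 8·4/7 + 9·3/7 = 59/7.

59/7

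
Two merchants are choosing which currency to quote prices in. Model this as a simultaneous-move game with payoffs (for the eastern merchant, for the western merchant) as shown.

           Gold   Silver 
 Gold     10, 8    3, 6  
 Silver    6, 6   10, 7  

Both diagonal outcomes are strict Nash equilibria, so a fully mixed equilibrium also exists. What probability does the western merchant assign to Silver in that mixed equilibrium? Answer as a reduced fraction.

The western merchant's mix q on Gold must make the eastern merchant indifferent between Gold and Silver.
The eastern merchant's payoff from Gold: 10q + 3(1−q). From Silver: 6q + 10(1−q).
Set equal: 4q = 7(1−q) → q = 7/11.
Probability on Silver is 1 − 7/11 = 4/11.

4/11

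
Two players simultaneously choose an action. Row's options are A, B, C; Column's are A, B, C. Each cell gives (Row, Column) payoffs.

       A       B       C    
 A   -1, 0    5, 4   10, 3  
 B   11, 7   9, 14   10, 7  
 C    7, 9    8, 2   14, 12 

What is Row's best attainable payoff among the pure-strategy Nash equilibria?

Both B is a pure NE (Row: 9 ≥ 8; Column: 14 ≥ 7). Row gets 9.
Both C is a pure NE (Row: 14 ≥ 10; Column: 12 ≥ 9). Row gets 14.
Every other cell has a profitable deviation for at least one player. Highest of {9, 14} is 14.

14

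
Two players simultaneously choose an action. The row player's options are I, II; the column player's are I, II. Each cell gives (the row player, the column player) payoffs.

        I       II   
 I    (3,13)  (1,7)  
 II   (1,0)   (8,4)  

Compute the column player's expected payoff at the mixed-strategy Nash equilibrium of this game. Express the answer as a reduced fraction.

26/5

The row player mixes with probability p on I, chosen so the column player is indifferent: 13p + 0(1−p) = 7p + 4(1−p) gives p = 2/5.
The column player's expected payoff is 13·2/5 + 0·3/5 = 26/5.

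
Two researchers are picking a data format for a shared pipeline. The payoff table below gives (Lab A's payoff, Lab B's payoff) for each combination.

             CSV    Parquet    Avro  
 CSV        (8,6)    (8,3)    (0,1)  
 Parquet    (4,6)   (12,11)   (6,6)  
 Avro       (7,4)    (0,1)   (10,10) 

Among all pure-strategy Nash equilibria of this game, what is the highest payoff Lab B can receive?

Both CSV is a pure NE (Lab A: 8 ≥ 7; Lab B: 6 ≥ 3). Lab B gets 6.
Both Parquet is a pure NE (Lab A: 12 ≥ 8; Lab B: 11 ≥ 6). Lab B gets 11.
Both Avro is a pure NE (Lab A: 10 ≥ 6; Lab B: 10 ≥ 4). Lab B gets 10.
Every other cell has a profitable deviation for at least one player. Highest of {6, 11, 10} is 11.

11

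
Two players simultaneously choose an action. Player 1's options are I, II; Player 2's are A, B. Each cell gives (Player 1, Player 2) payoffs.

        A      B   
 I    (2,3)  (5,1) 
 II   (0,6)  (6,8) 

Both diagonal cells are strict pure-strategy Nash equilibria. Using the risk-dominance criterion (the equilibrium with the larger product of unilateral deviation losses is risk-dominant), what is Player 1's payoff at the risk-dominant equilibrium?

At (I, A): Player 1 loses 2 − 0 = 2 by deviating; Player 2 loses 3 − 1 = 2. Product = 2·2 = 4.
At (II, B): Player 1 loses 6 − 5 = 1 by deviating; Player 2 loses 8 − 6 = 2. Product = 1·2 = 2.
4 > 2, so (I, A) is risk-dominant. Player 1's payoff there is 2.

2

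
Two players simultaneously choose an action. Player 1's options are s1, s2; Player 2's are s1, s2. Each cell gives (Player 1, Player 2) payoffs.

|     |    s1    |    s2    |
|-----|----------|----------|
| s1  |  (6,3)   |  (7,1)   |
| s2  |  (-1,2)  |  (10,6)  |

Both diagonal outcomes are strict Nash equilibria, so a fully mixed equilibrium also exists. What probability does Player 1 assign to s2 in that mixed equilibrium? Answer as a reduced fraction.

Player 1's mix p on s1 must make Player 2 indifferent between s1 and s2.
Player 2's payoff from s1: 3p + 2(1−p). From s2: 1p + 6(1−p).
Set equal: 2p = 4(1−p) → p = 4/6 = 2/3.
Probability on s2 is 1 − 2/3 = 1/3.

1/3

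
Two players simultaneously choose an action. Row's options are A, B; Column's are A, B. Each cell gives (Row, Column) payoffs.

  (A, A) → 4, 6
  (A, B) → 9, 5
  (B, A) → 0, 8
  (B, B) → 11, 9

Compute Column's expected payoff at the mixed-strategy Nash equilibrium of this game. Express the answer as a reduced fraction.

7

Row mixes with probability p on A, chosen so Column is indifferent: 6p + 8(1−p) = 5p + 9(1−p) gives p = 1/2.
Column's expected payoff is 6·1/2 + 8·1/2 = 7.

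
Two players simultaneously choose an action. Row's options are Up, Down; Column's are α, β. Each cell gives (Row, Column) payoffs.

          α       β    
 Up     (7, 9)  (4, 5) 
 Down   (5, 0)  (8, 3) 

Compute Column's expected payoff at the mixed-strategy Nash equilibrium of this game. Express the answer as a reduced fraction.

Row mixes with probability p on Up, chosen so Column is indifferent: 9p + 0(1−p) = 5p + 3(1−p) gives p = 3/7.
Column's expected payoff is 9·3/7 + 0·4/7 = 27/7.

27/7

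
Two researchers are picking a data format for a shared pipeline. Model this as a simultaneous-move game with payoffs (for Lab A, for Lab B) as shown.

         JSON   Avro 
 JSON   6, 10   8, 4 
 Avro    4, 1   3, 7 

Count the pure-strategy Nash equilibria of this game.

Both JSON: Lab A gets 6 (best alternative 4); Lab B gets 10 (best alternative 4). Neither deviates — NE.
Both Avro is not a NE: Lab A would switch to JSON (8 > 3).
No other cell survives both best-response checks, so there is 1 pure NE.

1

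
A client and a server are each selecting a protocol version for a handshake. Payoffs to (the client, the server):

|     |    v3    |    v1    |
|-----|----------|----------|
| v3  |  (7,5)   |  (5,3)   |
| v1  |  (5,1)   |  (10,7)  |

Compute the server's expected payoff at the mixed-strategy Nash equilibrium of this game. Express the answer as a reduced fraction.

4

The client mixes with probability p on v3, chosen so the server is indifferent: 5p + 1(1−p) = 3p + 7(1−p) gives p = 3/4.
The server's expected payoff is 5·3/4 + 1·1/4 = 4.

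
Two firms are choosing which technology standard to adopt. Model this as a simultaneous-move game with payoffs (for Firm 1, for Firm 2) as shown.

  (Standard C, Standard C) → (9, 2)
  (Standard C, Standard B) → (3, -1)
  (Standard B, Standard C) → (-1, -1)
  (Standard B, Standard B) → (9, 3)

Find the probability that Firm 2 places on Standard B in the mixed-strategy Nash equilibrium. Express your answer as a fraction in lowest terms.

Firm 2's mix q on Standard C must make Firm 1 indifferent between Standard C and Standard B.
Firm 1's payoff from Standard C: 9q + 3(1−q). From Standard B: (-1)q + 9(1−q).
Set equal: 10q = 6(1−q) → q = 6/16 = 3/8.
Probability on Standard B is 1 − 3/8 = 5/8.

5/8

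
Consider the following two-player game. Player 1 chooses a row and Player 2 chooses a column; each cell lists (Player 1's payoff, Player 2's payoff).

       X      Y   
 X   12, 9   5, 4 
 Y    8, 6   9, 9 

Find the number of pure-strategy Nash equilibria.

2

Both X: Player 1 gets 12 (best alternative 8); Player 2 gets 9 (best alternative 4). Neither deviates — NE.
Both Y: Player 1 gets 9 (best alternative 5); Player 2 gets 9 (best alternative 6). Neither deviates — NE.
(Y, X) is not a NE: Player 1 would switch to X (12 > 8).
No other cell survives both best-response checks, so there are 2 pure NE.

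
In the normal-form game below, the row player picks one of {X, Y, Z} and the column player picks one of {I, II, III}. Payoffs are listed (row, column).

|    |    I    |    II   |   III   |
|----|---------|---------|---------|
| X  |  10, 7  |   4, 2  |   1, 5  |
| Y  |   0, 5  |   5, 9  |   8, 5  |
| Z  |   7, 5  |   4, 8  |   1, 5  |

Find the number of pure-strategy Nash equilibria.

2

(X, I): the row player gets 10 (best alternative 7); the column player gets 7 (best alternative 5). Neither deviates — NE.
(Y, II): the row player gets 5 (best alternative 4); the column player gets 9 (best alternative 5). Neither deviates — NE.
(Z, III) is not a NE: the row player would switch to Y (8 > 1).
No other cell survives both best-response checks, so there are 2 pure NE.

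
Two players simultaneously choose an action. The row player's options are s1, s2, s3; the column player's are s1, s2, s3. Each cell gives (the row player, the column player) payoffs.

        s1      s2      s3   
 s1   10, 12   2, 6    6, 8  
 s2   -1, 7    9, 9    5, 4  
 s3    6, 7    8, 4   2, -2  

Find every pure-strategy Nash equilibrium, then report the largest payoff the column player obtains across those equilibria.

12

Both s1 is a pure NE (the row player: 10 ≥ 6; the column player: 12 ≥ 8). The column player gets 12.
Both s2 is a pure NE (the row player: 9 ≥ 8; the column player: 9 ≥ 7). The column player gets 9.
Every other cell has a profitable deviation for at least one player. Highest of {12, 9} is 12.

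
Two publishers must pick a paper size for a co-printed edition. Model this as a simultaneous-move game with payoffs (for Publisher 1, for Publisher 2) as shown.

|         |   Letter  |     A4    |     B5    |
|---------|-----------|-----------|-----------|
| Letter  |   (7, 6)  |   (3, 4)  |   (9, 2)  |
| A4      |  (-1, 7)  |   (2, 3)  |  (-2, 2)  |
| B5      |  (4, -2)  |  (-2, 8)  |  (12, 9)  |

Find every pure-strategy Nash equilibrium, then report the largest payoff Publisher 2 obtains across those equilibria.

9

Both Letter is a pure NE (Publisher 1: 7 ≥ 4; Publisher 2: 6 ≥ 4). Publisher 2 gets 6.
Both B5 is a pure NE (Publisher 1: 12 ≥ 9; Publisher 2: 9 ≥ 8). Publisher 2 gets 9.
Every other cell has a profitable deviation for at least one player. Highest of {6, 9} is 9.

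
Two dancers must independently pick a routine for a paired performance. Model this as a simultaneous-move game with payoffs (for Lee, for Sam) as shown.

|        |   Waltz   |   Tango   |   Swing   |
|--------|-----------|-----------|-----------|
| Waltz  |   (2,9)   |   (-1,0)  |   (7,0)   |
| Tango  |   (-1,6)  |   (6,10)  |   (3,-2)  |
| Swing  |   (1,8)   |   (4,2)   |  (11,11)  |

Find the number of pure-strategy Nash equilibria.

3

Both Waltz: Lee gets 2 (best alternative 1); Sam gets 9 (best alternative 0). Neither deviates — NE.
Both Tango: Lee gets 6 (best alternative 4); Sam gets 10 (best alternative 6). Neither deviates — NE.
Both Swing: Lee gets 11 (best alternative 7); Sam gets 11 (best alternative 8). Neither deviates — NE.
(Tango, Swing) is not a NE: Lee would switch to Swing (11 > 3).
No other cell survives both best-response checks, so there are 3 pure NE.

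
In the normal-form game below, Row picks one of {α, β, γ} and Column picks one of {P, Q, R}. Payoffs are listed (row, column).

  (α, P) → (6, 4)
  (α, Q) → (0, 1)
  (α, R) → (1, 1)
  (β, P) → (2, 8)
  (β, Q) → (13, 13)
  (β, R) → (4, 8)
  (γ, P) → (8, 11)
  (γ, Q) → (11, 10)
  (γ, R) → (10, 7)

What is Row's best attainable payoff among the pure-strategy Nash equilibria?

(β, Q) is a pure NE (Row: 13 ≥ 11; Column: 13 ≥ 8). Row gets 13.
(γ, P) is a pure NE (Row: 8 ≥ 6; Column: 11 ≥ 10). Row gets 8.
Every other cell has a profitable deviation for at least one player. Highest of {13, 8} is 13.

13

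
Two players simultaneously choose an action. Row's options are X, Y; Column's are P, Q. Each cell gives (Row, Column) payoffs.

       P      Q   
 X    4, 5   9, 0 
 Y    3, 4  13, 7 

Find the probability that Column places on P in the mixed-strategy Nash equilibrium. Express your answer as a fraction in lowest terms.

Column's mix q on P must make Row indifferent between X and Y.
Row's payoff from X: 4q + 9(1−q). From Y: 3q + 13(1−q).
Set equal: 1q = 4(1−q) → q = 4/5.

4/5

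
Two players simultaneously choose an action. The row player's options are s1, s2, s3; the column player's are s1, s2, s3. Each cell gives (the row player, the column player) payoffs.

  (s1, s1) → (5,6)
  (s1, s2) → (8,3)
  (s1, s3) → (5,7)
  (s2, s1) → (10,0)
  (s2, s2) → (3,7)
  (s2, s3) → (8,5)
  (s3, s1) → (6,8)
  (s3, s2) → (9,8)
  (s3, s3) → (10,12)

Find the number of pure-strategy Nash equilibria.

1

Both s3: the row player gets 10 (best alternative 8); the column player gets 12 (best alternative 8). Neither deviates — NE.
Both s2 is not a NE: the row player would switch to s3 (9 > 3).
No other cell survives both best-response checks, so there is 1 pure NE.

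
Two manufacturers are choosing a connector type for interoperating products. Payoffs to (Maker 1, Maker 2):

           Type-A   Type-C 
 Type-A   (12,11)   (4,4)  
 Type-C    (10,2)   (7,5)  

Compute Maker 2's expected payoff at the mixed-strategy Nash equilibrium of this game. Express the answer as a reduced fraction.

47/10

Maker 1 mixes with probability p on Type-A, chosen so Maker 2 is indifferent: 11p + 2(1−p) = 4p + 5(1−p) gives p = 3/10.
Maker 2's expected payoff is 11·3/10 + 2·7/10 = 47/10.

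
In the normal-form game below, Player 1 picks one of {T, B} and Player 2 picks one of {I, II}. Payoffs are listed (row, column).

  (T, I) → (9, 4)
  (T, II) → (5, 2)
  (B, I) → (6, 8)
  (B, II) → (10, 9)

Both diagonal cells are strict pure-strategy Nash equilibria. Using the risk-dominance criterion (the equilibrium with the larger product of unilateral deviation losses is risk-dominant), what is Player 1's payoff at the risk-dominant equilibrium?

At (T, I): Player 1 loses 9 − 6 = 3 by deviating; Player 2 loses 4 − 2 = 2. Product = 3·2 = 6.
At (B, II): Player 1 loses 10 − 5 = 5 by deviating; Player 2 loses 9 − 8 = 1. Product = 5·1 = 5.
6 > 5, so (T, I) is risk-dominant. Player 1's payoff there is 9.

9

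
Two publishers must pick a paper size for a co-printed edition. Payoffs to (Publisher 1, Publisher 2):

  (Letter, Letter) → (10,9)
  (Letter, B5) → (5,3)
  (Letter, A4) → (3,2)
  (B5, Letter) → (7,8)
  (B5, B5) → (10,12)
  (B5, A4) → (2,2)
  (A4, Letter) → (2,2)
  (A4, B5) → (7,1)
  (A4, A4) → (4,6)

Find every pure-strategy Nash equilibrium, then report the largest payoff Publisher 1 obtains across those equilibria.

Both Letter is a pure NE (Publisher 1: 10 ≥ 7; Publisher 2: 9 ≥ 3). Publisher 1 gets 10.
Both B5 is a pure NE (Publisher 1: 10 ≥ 7; Publisher 2: 12 ≥ 8). Publisher 1 gets 10.
Both A4 is a pure NE (Publisher 1: 4 ≥ 3; Publisher 2: 6 ≥ 2). Publisher 1 gets 4.
Every other cell has a profitable deviation for at least one player. Highest of {10, 10, 4} is 10.

10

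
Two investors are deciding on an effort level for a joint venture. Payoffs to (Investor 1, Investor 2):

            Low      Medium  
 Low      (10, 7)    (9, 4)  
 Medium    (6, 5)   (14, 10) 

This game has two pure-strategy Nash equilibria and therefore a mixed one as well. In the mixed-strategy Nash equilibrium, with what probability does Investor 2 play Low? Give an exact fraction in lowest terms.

5/9

Investor 2's mix q on Low must make Investor 1 indifferent between Low and Medium.
Investor 1's payoff from Low: 10q + 9(1−q). From Medium: 6q + 14(1−q).
Set equal: 4q = 5(1−q) → q = 5/9.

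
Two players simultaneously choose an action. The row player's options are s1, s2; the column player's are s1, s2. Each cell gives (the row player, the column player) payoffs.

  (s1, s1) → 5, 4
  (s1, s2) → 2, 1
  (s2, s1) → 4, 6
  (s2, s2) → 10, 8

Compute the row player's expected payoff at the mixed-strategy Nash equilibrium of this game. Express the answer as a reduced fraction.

14/3

The column player mixes with probability q on s1, chosen so the row player is indifferent: 5q + 2(1−q) = 4q + 10(1−q) gives q = 8/9.
The row player's expected payoff (from either row, since indifferent) is 5·8/9 + 2·1/9 = 14/3.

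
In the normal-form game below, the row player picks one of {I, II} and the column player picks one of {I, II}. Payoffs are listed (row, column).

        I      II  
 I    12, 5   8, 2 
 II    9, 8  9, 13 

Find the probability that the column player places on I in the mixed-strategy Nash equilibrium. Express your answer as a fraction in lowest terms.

1/4

The column player's mix q on I must make the row player indifferent between I and II.
The row player's payoff from I: 12q + 8(1−q). From II: 9q + 9(1−q).
Set equal: 3q = 1(1−q) → q = 1/4.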